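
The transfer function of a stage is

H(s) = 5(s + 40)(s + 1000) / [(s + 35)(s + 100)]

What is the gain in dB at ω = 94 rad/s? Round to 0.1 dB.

31.4 dB

At s = jω = j94:
zero (s+40): 40 + j94 → |·| = √(40²+94²) = √10436 ≈ 102.16, ∠ = arctan(94/40) ≈ 66.95°
zero (s+1000): 1000 + j94 → |·| = √(1000²+94²) = √1008836 ≈ 1004.4, ∠ = arctan(94/1000) ≈ 5.37°
pole (s+35): 35 + j94 → |·| = √(35²+94²) = √10061 ≈ 100.3, ∠ = arctan(94/35) ≈ 69.58°
pole (s+100): 100 + j94 → |·| = √(100²+94²) = √18836 ≈ 137.24, ∠ = arctan(94/100) ≈ 43.23°
|H| = 5 · 1.0261e+05 / 13765 ≈ 37.272
Gain = 20 log₁₀(37.272) ≈ 31.43 dB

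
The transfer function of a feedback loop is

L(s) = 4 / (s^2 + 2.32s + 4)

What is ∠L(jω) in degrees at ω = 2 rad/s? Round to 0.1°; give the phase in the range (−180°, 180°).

At s = jω = j2:
quadratic: (j2)² + 2.32·j2 + 4 = 0 + j4.64 → |·| ≈ 4.64, ∠ ≈ 90.00°
∠L = 0.00° − 90.00° = -90.00°

-90.0°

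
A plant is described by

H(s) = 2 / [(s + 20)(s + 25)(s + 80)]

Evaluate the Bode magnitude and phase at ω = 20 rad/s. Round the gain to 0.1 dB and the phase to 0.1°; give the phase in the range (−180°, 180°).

At s = jω = j20:
pole (s+20): 20 + j20 → |·| = √(20²+20²) = √800 ≈ 28.284, ∠ = arctan(20/20) ≈ 45.00°
pole (s+25): 25 + j20 → |·| = √(25²+20²) = √1025 ≈ 32.016, ∠ = arctan(20/25) ≈ 38.66°
pole (s+80): 80 + j20 → |·| = √(80²+20²) = √6800 ≈ 82.462, ∠ = arctan(20/80) ≈ 14.04°
|H| = 2 / 74673 ≈ 2.6783e-05
Gain = 20 log₁₀(2.6783e-05) ≈ -91.44 dB
∠H = 0.00° − 97.70° = -97.70°

-91.4 dB, -97.7°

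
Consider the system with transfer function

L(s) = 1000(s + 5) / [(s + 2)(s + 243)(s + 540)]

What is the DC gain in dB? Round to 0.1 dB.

L(0) = 1000·5 / (2·243·540) ≈ 0.019052
20 log₁₀(0.019052) ≈ -34.40 dB

-34.4 dB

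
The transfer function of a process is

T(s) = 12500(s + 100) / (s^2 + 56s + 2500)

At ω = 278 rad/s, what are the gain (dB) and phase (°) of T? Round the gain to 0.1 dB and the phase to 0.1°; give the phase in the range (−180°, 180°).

At s = jω = j278:
zero (s+100): 100 + j278 → |·| = √(100²+278²) = √87284 ≈ 295.44, ∠ = arctan(278/100) ≈ 70.22°
quadratic: (j278)² + 56·j278 + 2500 = -74784 + j15568 → |·| ≈ 76387, ∠ ≈ 168.24°
|T| = 12500 · 295.44 / 76387 ≈ 48.346
Gain = 20 log₁₀(48.346) ≈ 33.69 dB
∠T = 70.22° − 168.24° = -98.02°

33.7 dB, -98.0°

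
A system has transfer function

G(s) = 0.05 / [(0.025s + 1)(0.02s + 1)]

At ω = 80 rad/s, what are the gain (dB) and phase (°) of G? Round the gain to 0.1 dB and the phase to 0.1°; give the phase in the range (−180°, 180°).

At ω = 80 rad/s:
pole (1 + j80·0.025) = 1 + j2 → |·| ≈ 2.2361, ∠ ≈ 63.43°
pole (1 + j80·0.02) = 1 + j1.6 → |·| ≈ 1.8868, ∠ ≈ 57.99°
|G| = 0.05 · 1 / (2.2361 · 1.8868) ≈ 0.011851
Gain = 20 log₁₀(0.011851) ≈ -38.52 dB
∠G = (0°) − (63.43° + 57.99°) = -121.42°

-38.5 dB, -121.4°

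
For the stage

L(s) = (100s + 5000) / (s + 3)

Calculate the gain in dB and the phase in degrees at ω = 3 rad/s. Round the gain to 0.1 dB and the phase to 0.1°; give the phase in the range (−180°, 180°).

Substitute s = j3:
Numerator: 100(j3) + 5000 = 5000 + j300
Denominator: (j3) + 3 = 3 + j3
|N| = √(5000² + 300²) ≈ 5009, ∠N ≈ 3.43°
|D| = √(3² + 3²) ≈ 4.2426, ∠D ≈ 45.00°
|L| = 5009 / 4.2426 ≈ 1180.6
Gain = 20 log₁₀(1180.6) ≈ 61.44 dB
∠L = 3.43° − 45.00° = -41.57°

61.4 dB, -41.6°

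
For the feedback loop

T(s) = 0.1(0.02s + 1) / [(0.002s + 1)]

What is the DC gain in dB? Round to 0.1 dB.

T(0) = 0.1 · 1 / 1 = 0.1
20 log₁₀(0.1) ≈ -20.00 dB

-20.0 dB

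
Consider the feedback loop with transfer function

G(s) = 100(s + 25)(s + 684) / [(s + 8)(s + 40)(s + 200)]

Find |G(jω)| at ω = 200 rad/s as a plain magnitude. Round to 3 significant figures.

1.24

At s = jω = j200:
zero (s+25): 25 + j200 → |·| = √(25²+200²) = √40625 ≈ 201.56, ∠ = arctan(200/25) ≈ 82.87°
zero (s+684): 684 + j200 → |·| = √(684²+200²) = √507856 ≈ 712.64, ∠ = arctan(200/684) ≈ 16.30°
pole (s+8): 8 + j200 → |·| = √(8²+200²) = √40064 ≈ 200.16, ∠ = arctan(200/8) ≈ 87.71°
pole (s+40): 40 + j200 → |·| = √(40²+200²) = √41600 ≈ 203.96, ∠ = arctan(200/40) ≈ 78.69°
pole (s+200): 200 + j200 → |·| = √(200²+200²) = √80000 ≈ 282.84, ∠ = arctan(200/200) ≈ 45.00°
|G| = 100 · 1.4364e+05 / 1.1547e+07 ≈ 1.244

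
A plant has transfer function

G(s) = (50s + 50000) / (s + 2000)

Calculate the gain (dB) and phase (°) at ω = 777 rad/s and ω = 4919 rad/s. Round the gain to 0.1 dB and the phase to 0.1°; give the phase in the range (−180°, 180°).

ω = 777: 29.4 dB, 16.6°; ω = 4919: 33.5 dB, 10.6°

Substitute s = j777:
Numerator: 50(j777) + 50000 = 50000 + j38850
Denominator: (j777) + 2000 = 2000 + j777
|N| = √(50000² + 38850²) ≈ 63319, ∠N ≈ 37.85°
|D| = √(2000² + 777²) ≈ 2145.6, ∠D ≈ 21.23°
|G| = 63319 / 2145.6 ≈ 29.511
Gain = 20 log₁₀(29.511) ≈ 29.40 dB
∠G = 37.85° − 21.23° = 16.62°

Substitute s = j4919:
Numerator: 50(j4919) + 50000 = 50000 + j245950
Denominator: (j4919) + 2000 = 2000 + j4919
|N| = √(50000² + 245950²) ≈ 2.5098e+05, ∠N ≈ 78.51°
|D| = √(2000² + 4919²) ≈ 5310, ∠D ≈ 67.87°
|G| = 2.5098e+05 / 5310 ≈ 47.266
Gain = 20 log₁₀(47.266) ≈ 33.49 dB
∠G = 78.51° − 67.87° = 10.64°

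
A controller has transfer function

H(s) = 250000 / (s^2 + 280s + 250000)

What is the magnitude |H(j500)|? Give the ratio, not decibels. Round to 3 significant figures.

1.79

At s = jω = j500:
quadratic: (j500)² + 280·j500 + 250000 = 0 + j140000 → |·| ≈ 1.4e+05, ∠ ≈ 90.00°
|H| = 250000 / 1.4e+05 ≈ 1.7857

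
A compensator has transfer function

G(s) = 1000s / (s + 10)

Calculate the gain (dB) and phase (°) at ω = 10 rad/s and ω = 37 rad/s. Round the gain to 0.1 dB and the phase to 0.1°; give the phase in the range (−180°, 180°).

At s = jω = j10:
zero at origin: s = j10 → |·| = 10, ∠ = 90.00°
pole (s+10): 10 + j10 → |·| = √(10²+10²) = √200 ≈ 14.142, ∠ = arctan(10/10) ≈ 45.00°
|G| = 1000 · 10 / 14.142 ≈ 707.11
Gain = 20 log₁₀(707.11) ≈ 56.99 dB
∠G = 90.00° − 45.00° = 45.00°

At s = jω = j37:
zero at origin: s = j37 → |·| = 37, ∠ = 90.00°
pole (s+10): 10 + j37 → |·| = √(10²+37²) = √1469 ≈ 38.328, ∠ = arctan(37/10) ≈ 74.88°
|G| = 1000 · 37 / 38.328 ≈ 965.35
Gain = 20 log₁₀(965.35) ≈ 59.69 dB
∠G = 90.00° − 74.88° = 15.12°

ω = 10: 57.0 dB, 45.0°; ω = 37: 59.7 dB, 15.1°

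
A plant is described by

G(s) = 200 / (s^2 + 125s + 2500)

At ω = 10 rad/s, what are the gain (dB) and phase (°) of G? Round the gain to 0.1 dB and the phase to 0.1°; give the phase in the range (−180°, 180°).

Substitute s = j10:
Numerator: 200 = 200 + j0
Denominator: (j10)^2 + 125(j10) + 2500 = 2400 + j1250
|N| = √(200² + 0²) ≈ 200, ∠N ≈ 0.00°
|D| = √(2400² + 1250²) ≈ 2706, ∠D ≈ 27.51°
|G| = 200 / 2706 ≈ 0.07391
Gain = 20 log₁₀(0.07391) ≈ -22.63 dB
∠G = 0.00° − 27.51° = -27.51°

-22.6 dB, -27.5°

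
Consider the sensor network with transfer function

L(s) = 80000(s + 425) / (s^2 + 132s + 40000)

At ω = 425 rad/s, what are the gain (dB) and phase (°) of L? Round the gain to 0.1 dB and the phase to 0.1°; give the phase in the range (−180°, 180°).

50.0 dB, -113.3°

At s = jω = j425:
zero (s+425): 425 + j425 → |·| = √(425²+425²) = √361250 ≈ 601.04, ∠ = arctan(425/425) ≈ 45.00°
quadratic: (j425)² + 132·j425 + 40000 = -140625 + j56100 → |·| ≈ 1.514e+05, ∠ ≈ 158.25°
|L| = 80000 · 601.04 / 1.514e+05 ≈ 317.59
Gain = 20 log₁₀(317.59) ≈ 50.04 dB
∠L = 45.00° − 158.25° = -113.25°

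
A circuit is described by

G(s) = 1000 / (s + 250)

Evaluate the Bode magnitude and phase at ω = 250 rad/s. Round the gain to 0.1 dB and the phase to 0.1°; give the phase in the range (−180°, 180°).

At s = jω = j250:
pole (s+250): 250 + j250 → |·| = √(250²+250²) = √125000 ≈ 353.55, ∠ = arctan(250/250) ≈ 45.00°
|G| = 1000 / 353.55 ≈ 2.8285
Gain = 20 log₁₀(2.8285) ≈ 9.03 dB
∠G = 0.00° − 45.00° = -45.00°

9.0 dB, -45.0°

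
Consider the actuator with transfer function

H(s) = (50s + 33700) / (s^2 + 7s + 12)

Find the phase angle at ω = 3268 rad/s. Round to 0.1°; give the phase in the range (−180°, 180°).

Substitute s = j3268:
Numerator: 50(j3268) + 33700 = 33700 + j163400
Denominator: (j3268)^2 + 7(j3268) + 12 = -10679812 + j22876
|N| = √(33700² + 163400²) ≈ 1.6684e+05, ∠N ≈ 78.35°
|D| = √(10679812² + 22876²) ≈ 1.068e+07, ∠D ≈ 179.88°
∠H = 78.35° − 179.88° = -101.53°

-101.5°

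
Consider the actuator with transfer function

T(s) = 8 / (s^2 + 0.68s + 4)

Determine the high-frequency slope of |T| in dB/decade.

-40 dB/decade

Each pole contributes −20 dB/decade at high frequency; each zero contributes +20 dB/decade.
Net: 0 zero(s) − 2 pole(s) → -40 dB/decade.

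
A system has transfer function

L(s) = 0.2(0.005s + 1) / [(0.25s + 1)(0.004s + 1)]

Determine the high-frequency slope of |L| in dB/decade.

-20 dB/decade

Each pole contributes −20 dB/decade at high frequency; each zero contributes +20 dB/decade.
Net: 1 zero(s) − 2 pole(s) → -20 dB/decade.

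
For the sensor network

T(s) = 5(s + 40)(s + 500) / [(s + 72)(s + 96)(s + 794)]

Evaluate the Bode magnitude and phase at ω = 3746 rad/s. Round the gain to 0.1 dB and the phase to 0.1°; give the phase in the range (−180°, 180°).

At s = jω = j3746:
zero (s+40): 40 + j3746 → |·| = √(40²+3746²) = √14034116 ≈ 3746.2, ∠ = arctan(3746/40) ≈ 89.39°
zero (s+500): 500 + j3746 → |·| = √(500²+3746²) = √14282516 ≈ 3779.2, ∠ = arctan(3746/500) ≈ 82.40°
pole (s+72): 72 + j3746 → |·| = √(72²+3746²) = √14037700 ≈ 3746.7, ∠ = arctan(3746/72) ≈ 88.90°
pole (s+96): 96 + j3746 → |·| = √(96²+3746²) = √14041732 ≈ 3747.2, ∠ = arctan(3746/96) ≈ 88.53°
pole (s+794): 794 + j3746 → |·| = √(794²+3746²) = √14662952 ≈ 3829.2, ∠ = arctan(3746/794) ≈ 78.03°
|T| = 5 · 1.4158e+07 / 5.3761e+10 ≈ 0.0013168
Gain = 20 log₁₀(0.0013168) ≈ -57.61 dB
∠T = 171.79° − 255.46° = -83.67°

-57.6 dB, -83.7°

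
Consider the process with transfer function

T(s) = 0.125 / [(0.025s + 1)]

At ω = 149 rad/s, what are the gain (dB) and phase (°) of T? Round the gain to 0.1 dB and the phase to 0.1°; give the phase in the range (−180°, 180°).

-29.8 dB, -75.0°

At ω = 149 rad/s:
pole (1 + j149·0.025) = 1 + j3.725 → |·| ≈ 3.8569, ∠ ≈ 74.97°
|T| = 0.125 · 1 / (3.8569) ≈ 0.032409
Gain = 20 log₁₀(0.032409) ≈ -29.79 dB
∠T = (0°) − (74.97°) = -74.97°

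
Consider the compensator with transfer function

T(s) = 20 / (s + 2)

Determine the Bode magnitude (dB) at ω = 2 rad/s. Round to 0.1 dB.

Substitute s = j2:
Numerator: 20 = 20 + j0
Denominator: (j2) + 2 = 2 + j2
|N| = √(20² + 0²) ≈ 20, ∠N ≈ 0.00°
|D| = √(2² + 2²) ≈ 2.8284, ∠D ≈ 45.00°
|T| = 20 / 2.8284 ≈ 7.0711
Gain = 20 log₁₀(7.0711) ≈ 16.99 dB

17.0 dB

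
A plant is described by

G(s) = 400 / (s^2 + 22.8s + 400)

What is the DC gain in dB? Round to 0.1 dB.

G(0) = 400 / 400 = 1
20 log₁₀(1) ≈ 0.00 dB

0.0 dB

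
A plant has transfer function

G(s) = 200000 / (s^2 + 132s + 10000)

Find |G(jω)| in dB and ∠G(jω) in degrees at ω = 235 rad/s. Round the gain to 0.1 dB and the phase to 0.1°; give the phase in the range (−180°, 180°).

11.2 dB, -145.6°

At s = jω = j235:
quadratic: (j235)² + 132·j235 + 10000 = -45225 + j31020 → |·| ≈ 54841, ∠ ≈ 145.55°
|G| = 200000 / 54841 ≈ 3.6469
Gain = 20 log₁₀(3.6469) ≈ 11.24 dB
∠G = 0.00° − 145.55° = -145.55°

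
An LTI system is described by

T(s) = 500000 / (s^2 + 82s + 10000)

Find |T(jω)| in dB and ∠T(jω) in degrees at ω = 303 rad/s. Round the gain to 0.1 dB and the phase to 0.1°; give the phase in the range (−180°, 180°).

15.3 dB, -163.1°

At s = jω = j303:
quadratic: (j303)² + 82·j303 + 10000 = -81809 + j24846 → |·| ≈ 85499, ∠ ≈ 163.11°
|T| = 500000 / 85499 ≈ 5.848
Gain = 20 log₁₀(5.848) ≈ 15.34 dB
∠T = 0.00° − 163.11° = -163.11°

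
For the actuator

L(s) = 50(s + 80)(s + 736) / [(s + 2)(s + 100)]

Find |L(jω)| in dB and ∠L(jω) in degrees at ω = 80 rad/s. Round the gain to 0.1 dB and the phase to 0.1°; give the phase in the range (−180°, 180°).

52.2 dB, -76.0°

At s = jω = j80:
zero (s+80): 80 + j80 → |·| = √(80²+80²) = √12800 ≈ 113.14, ∠ = arctan(80/80) ≈ 45.00°
zero (s+736): 736 + j80 → |·| = √(736²+80²) = √548096 ≈ 740.34, ∠ = arctan(80/736) ≈ 6.20°
pole (s+2): 2 + j80 → |·| = √(2²+80²) = √6404 ≈ 80.025, ∠ = arctan(80/2) ≈ 88.57°
pole (s+100): 100 + j80 → |·| = √(100²+80²) = √16400 ≈ 128.06, ∠ = arctan(80/100) ≈ 38.66°
|L| = 50 · 83762 / 10248 ≈ 408.67
Gain = 20 log₁₀(408.67) ≈ 52.23 dB
∠L = 51.20° − 127.23° = -76.03°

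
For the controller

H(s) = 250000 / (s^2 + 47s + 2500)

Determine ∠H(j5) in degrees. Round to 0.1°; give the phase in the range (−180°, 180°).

At s = jω = j5:
quadratic: (j5)² + 47·j5 + 2500 = 2475 + j235 → |·| ≈ 2486.1, ∠ ≈ 5.42°
∠H = 0.00° − 5.42° = -5.42°

-5.4°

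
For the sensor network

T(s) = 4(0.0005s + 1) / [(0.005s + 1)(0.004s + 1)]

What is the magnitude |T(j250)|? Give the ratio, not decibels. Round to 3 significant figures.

1.78

At ω = 250 rad/s:
zero (1 + j250·0.0005) = 1 + j0.125 → |·| ≈ 1.0078, ∠ ≈ 7.13°
pole (1 + j250·0.005) = 1 + j1.25 → |·| ≈ 1.6008, ∠ ≈ 51.34°
pole (1 + j250·0.004) = 1 + j1 → |·| ≈ 1.4142, ∠ ≈ 45.00°
|T| = 4 · 1.0078 / (1.6008 · 1.4142) ≈ 1.7807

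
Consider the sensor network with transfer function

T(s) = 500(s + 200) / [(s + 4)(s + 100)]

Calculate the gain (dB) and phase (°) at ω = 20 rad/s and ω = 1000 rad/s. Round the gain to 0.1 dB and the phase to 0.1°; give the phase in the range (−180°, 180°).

ω = 20: 33.7 dB, -84.3°; ω = 1000: -5.9 dB, -95.4°

At s = jω = j20:
zero (s+200): 200 + j20 → |·| = √(200²+20²) = √40400 ≈ 201, ∠ = arctan(20/200) ≈ 5.71°
pole (s+4): 4 + j20 → |·| = √(4²+20²) = √416 ≈ 20.396, ∠ = arctan(20/4) ≈ 78.69°
pole (s+100): 100 + j20 → |·| = √(100²+20²) = √10400 ≈ 101.98, ∠ = arctan(20/100) ≈ 11.31°
|T| = 500 · 201 / 2080 ≈ 48.317
Gain = 20 log₁₀(48.317) ≈ 33.68 dB
∠T = 5.71° − 90.00° = -84.29°

At s = jω = j1000:
zero (s+200): 200 + j1000 → |·| = √(200²+1000²) = √1040000 ≈ 1019.8, ∠ = arctan(1000/200) ≈ 78.69°
pole (s+4): 4 + j1000 → |·| = √(4²+1000²) = √1000016 ≈ 1000, ∠ = arctan(1000/4) ≈ 89.77°
pole (s+100): 100 + j1000 → |·| = √(100²+1000²) = √1010000 ≈ 1005, ∠ = arctan(1000/100) ≈ 84.29°
|T| = 500 · 1019.8 / 1.005e+06 ≈ 0.50736
Gain = 20 log₁₀(0.50736) ≈ -5.89 dB
∠T = 78.69° − 174.06° = -95.37°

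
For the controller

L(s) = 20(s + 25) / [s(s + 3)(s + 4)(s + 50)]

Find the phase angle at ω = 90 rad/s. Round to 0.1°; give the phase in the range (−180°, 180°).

At s = jω = j90:
zero (s+25): 25 + j90 → |·| = √(25²+90²) = √8725 ≈ 93.408, ∠ = arctan(90/25) ≈ 74.48°
pole (s+3): 3 + j90 → |·| = √(3²+90²) = √8109 ≈ 90.05, ∠ = arctan(90/3) ≈ 88.09°
pole (s+4): 4 + j90 → |·| = √(4²+90²) = √8116 ≈ 90.089, ∠ = arctan(90/4) ≈ 87.46°
pole (s+50): 50 + j90 → |·| = √(50²+90²) = √10600 ≈ 102.96, ∠ = arctan(90/50) ≈ 60.95°
pole at origin: |s| = 90, ∠ = 90.00° (in denominator)
∠L = 74.48° − 326.50° = -252.02° ≡ 107.98° (principal value)

108.0°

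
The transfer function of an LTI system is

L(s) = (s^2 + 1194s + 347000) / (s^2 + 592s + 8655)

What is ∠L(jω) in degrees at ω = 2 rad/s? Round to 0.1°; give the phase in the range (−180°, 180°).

-7.4°

Substitute s = j2:
Numerator: (j2)^2 + 1194(j2) + 347000 = 346996 + j2388
Denominator: (j2)^2 + 592(j2) + 8655 = 8651 + j1184
|N| = √(346996² + 2388²) ≈ 3.47e+05, ∠N ≈ 0.39°
|D| = √(8651² + 1184²) ≈ 8731.6, ∠D ≈ 7.79°
∠L = 0.39° − 7.79° = -7.40°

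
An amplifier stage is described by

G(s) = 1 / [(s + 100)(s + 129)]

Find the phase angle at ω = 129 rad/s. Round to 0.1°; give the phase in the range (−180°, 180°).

-97.2°

At s = jω = j129:
pole (s+100): 100 + j129 → |·| = √(100²+129²) = √26641 ≈ 163.22, ∠ = arctan(129/100) ≈ 52.22°
pole (s+129): 129 + j129 → |·| = √(129²+129²) = √33282 ≈ 182.43, ∠ = arctan(129/129) ≈ 45.00°
∠G = 0.00° − 97.22° = -97.22°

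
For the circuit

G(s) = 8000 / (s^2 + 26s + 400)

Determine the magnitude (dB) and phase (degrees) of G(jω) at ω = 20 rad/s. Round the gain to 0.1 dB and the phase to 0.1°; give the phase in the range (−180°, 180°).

At s = jω = j20:
quadratic: (j20)² + 26·j20 + 400 = 0 + j520 → |·| ≈ 520, ∠ ≈ 90.00°
|G| = 8000 / 520 ≈ 15.385
Gain = 20 log₁₀(15.385) ≈ 23.74 dB
∠G = 0.00° − 90.00° = -90.00°

23.7 dB, -90.0°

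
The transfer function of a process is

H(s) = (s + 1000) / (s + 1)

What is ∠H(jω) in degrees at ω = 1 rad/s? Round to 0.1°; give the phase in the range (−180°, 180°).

At s = jω = j1:
zero (s+1000): 1000 + j1 → |·| = √(1000²+1²) = √1000001 ≈ 1000, ∠ = arctan(1/1000) ≈ 0.06°
pole (s+1): 1 + j1 → |·| = √(1²+1²) = √2 ≈ 1.4142, ∠ = arctan(1/1) ≈ 45.00°
∠H = 0.06° − 45.00° = -44.94°

-44.9°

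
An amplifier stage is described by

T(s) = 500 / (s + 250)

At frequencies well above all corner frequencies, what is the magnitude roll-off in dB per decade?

Each pole contributes −20 dB/decade at high frequency; each zero contributes +20 dB/decade.
Net: 0 zero(s) − 1 pole(s) → -20 dB/decade.

-20 dB/decade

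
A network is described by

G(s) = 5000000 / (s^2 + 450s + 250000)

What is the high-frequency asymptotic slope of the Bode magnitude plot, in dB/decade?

-40 dB/decade

Each pole contributes −20 dB/decade at high frequency; each zero contributes +20 dB/decade.
Net: 0 zero(s) − 2 pole(s) → -40 dB/decade.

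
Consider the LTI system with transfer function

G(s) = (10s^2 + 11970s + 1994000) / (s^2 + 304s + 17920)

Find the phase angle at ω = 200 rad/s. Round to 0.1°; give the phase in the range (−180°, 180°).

Substitute s = j200:
Numerator: 10(j200)^2 + 11970(j200) + 1994000 = 1594000 + j2394000
Denominator: (j200)^2 + 304(j200) + 17920 = -22080 + j60800
|N| = √(1594000² + 2394000²) ≈ 2.8761e+06, ∠N ≈ 56.34°
|D| = √(22080² + 60800²) ≈ 64685, ∠D ≈ 109.96°
∠G = 56.34° − 109.96° = -53.62°

-53.6°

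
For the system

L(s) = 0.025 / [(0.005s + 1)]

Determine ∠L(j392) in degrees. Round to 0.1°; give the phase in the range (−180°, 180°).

At ω = 392 rad/s:
pole (1 + j392·0.005) = 1 + j1.96 → |·| ≈ 2.2004, ∠ ≈ 62.97°
∠L = (0°) − (62.97°) = -62.97°

-63.0°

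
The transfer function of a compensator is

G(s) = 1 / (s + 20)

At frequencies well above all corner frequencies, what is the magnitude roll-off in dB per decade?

-20 dB/decade

Each pole contributes −20 dB/decade at high frequency; each zero contributes +20 dB/decade.
Net: 0 zero(s) − 1 pole(s) → -20 dB/decade.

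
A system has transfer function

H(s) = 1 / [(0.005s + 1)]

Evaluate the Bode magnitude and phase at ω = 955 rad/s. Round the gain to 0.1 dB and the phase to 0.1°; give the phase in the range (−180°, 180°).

At ω = 955 rad/s:
pole (1 + j955·0.005) = 1 + j4.775 → |·| ≈ 4.8786, ∠ ≈ 78.17°
|H| = 1 · 1 / (4.8786) ≈ 0.20498
Gain = 20 log₁₀(0.20498) ≈ -13.77 dB
∠H = (0°) − (78.17°) = -78.17°

-13.8 dB, -78.2°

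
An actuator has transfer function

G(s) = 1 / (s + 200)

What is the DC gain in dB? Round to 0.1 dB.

-46.0 dB

G(0) = 1 / 200 = 0.005
20 log₁₀(0.005) ≈ -46.02 dB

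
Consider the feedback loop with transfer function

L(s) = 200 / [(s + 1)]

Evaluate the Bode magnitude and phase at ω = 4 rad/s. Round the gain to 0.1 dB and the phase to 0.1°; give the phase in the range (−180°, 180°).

At ω = 4 rad/s:
pole (1 + j4·1) = 1 + j4 → |·| ≈ 4.1231, ∠ ≈ 75.96°
|L| = 200 · 1 / (4.1231) ≈ 48.507
Gain = 20 log₁₀(48.507) ≈ 33.72 dB
∠L = (0°) − (75.96°) = -75.96°

33.7 dB, -76.0°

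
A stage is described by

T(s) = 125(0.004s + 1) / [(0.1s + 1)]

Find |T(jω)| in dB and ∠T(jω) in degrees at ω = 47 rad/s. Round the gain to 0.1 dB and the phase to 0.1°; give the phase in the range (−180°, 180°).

28.5 dB, -67.3°

At ω = 47 rad/s:
zero (1 + j47·0.004) = 1 + j0.188 → |·| ≈ 1.0175, ∠ ≈ 10.65°
pole (1 + j47·0.1) = 1 + j4.7 → |·| ≈ 4.8052, ∠ ≈ 77.99°
|T| = 125 · 1.0175 / (4.8052) ≈ 26.469
Gain = 20 log₁₀(26.469) ≈ 28.45 dB
∠T = (10.65°) − (77.99°) = -67.34°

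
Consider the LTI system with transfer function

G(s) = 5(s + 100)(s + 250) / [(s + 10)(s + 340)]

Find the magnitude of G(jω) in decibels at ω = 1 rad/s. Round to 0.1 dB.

31.3 dB

At s = jω = j1:
zero (s+100): 100 + j1 → |·| = √(100²+1²) = √10001 ≈ 100, ∠ = arctan(1/100) ≈ 0.57°
zero (s+250): 250 + j1 → |·| = √(250²+1²) = √62501 ≈ 250, ∠ = arctan(1/250) ≈ 0.23°
pole (s+10): 10 + j1 → |·| = √(10²+1²) = √101 ≈ 10.05, ∠ = arctan(1/10) ≈ 5.71°
pole (s+340): 340 + j1 → |·| = √(340²+1²) = √115601 ≈ 340, ∠ = arctan(1/340) ≈ 0.17°
|G| = 5 · 25000 / 3417 ≈ 36.582
Gain = 20 log₁₀(36.582) ≈ 31.27 dB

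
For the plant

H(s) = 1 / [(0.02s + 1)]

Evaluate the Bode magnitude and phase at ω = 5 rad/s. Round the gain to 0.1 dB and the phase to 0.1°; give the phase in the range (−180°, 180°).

-0.0 dB, -5.7°

At ω = 5 rad/s:
pole (1 + j5·0.02) = 1 + j0.1 → |·| ≈ 1.005, ∠ ≈ 5.71°
|H| = 1 · 1 / (1.005) ≈ 0.99502
Gain = 20 log₁₀(0.99502) ≈ -0.04 dB
∠H = (0°) − (5.71°) = -5.71°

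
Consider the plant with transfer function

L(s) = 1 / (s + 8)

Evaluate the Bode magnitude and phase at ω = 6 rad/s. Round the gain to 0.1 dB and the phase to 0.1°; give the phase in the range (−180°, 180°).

Substitute s = j6:
Numerator: 1 = 1 + j0
Denominator: (j6) + 8 = 8 + j6
|N| = √(1² + 0²) ≈ 1, ∠N ≈ 0.00°
|D| = √(8² + 6²) ≈ 10, ∠D ≈ 36.87°
|L| = 1 / 10 ≈ 0.1
Gain = 20 log₁₀(0.1) ≈ -20.00 dB
∠L = 0.00° − 36.87° = -36.87°

-20.0 dB, -36.9°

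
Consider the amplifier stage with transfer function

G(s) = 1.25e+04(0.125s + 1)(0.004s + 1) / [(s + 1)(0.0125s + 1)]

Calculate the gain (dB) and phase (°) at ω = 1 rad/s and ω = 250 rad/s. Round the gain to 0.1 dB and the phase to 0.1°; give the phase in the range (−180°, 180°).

At ω = 1 rad/s:
zero (1 + j1·0.125) = 1 + j0.125 → |·| ≈ 1.0078, ∠ ≈ 7.13°
zero (1 + j1·0.004) = 1 + j0.004 → |·| ≈ 1, ∠ ≈ 0.23°
pole (1 + j1·1) = 1 + j1 → |·| ≈ 1.4142, ∠ ≈ 45.00°
pole (1 + j1·0.0125) = 1 + j0.0125 → |·| ≈ 1.0001, ∠ ≈ 0.72°
|G| = 1.25e+04 · 1.0078 · 1 / (1.4142 · 1.0001) ≈ 8907
Gain = 20 log₁₀(8907) ≈ 78.99 dB
∠G = (7.13° + 0.23°) − (45.00° + 0.72°) = -38.36°

At ω = 250 rad/s:
zero (1 + j250·0.125) = 1 + j31.25 → |·| ≈ 31.266, ∠ ≈ 88.17°
zero (1 + j250·0.004) = 1 + j1 → |·| ≈ 1.4142, ∠ ≈ 45.00°
pole (1 + j250·1) = 1 + j250 → |·| ≈ 250, ∠ ≈ 89.77°
pole (1 + j250·0.0125) = 1 + j3.125 → |·| ≈ 3.2811, ∠ ≈ 72.26°
|G| = 1.25e+04 · 31.266 · 1.4142 / (250 · 3.2811) ≈ 673.8
Gain = 20 log₁₀(673.8) ≈ 56.57 dB
∠G = (88.17° + 45.00°) − (89.77° + 72.26°) = -28.86°

ω = 1: 79.0 dB, -38.4°; ω = 250: 56.6 dB, -28.9°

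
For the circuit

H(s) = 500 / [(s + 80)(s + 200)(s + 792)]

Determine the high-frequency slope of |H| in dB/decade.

Each pole contributes −20 dB/decade at high frequency; each zero contributes +20 dB/decade.
Net: 0 zero(s) − 3 pole(s) → -60 dB/decade.

-60 dB/decade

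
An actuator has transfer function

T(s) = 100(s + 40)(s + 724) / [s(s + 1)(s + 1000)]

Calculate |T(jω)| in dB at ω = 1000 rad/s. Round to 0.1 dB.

-21.2 dB

At s = jω = j1000:
zero (s+40): 40 + j1000 → |·| = √(40²+1000²) = √1001600 ≈ 1000.8, ∠ = arctan(1000/40) ≈ 87.71°
zero (s+724): 724 + j1000 → |·| = √(724²+1000²) = √1524176 ≈ 1234.6, ∠ = arctan(1000/724) ≈ 54.10°
pole (s+1): 1 + j1000 → |·| = √(1²+1000²) = √1000001 ≈ 1000, ∠ = arctan(1000/1) ≈ 89.94°
pole (s+1000): 1000 + j1000 → |·| = √(1000²+1000²) = √2000000 ≈ 1414.2, ∠ = arctan(1000/1000) ≈ 45.00°
pole at origin: |s| = 1000, ∠ = 90.00° (in denominator)
|T| = 100 · 1.2356e+06 / 1.4142e+09 ≈ 0.087371
Gain = 20 log₁₀(0.087371) ≈ -21.17 dB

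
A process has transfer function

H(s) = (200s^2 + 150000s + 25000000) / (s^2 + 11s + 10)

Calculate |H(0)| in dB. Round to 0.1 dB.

128.0 dB

H(0) = 25000000 / 10 = 2.5e+06
20 log₁₀(2.5e+06) ≈ 127.96 dB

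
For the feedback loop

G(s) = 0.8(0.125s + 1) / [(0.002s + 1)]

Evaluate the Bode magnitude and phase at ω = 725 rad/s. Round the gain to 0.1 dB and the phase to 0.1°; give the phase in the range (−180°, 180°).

32.3 dB, 34.0°

At ω = 725 rad/s:
zero (1 + j725·0.125) = 1 + j90.625 → |·| ≈ 90.631, ∠ ≈ 89.37°
pole (1 + j725·0.002) = 1 + j1.45 → |·| ≈ 1.7614, ∠ ≈ 55.41°
|G| = 0.8 · 90.631 / (1.7614) ≈ 41.163
Gain = 20 log₁₀(41.163) ≈ 32.29 dB
∠G = (89.37°) − (55.41°) = 33.96°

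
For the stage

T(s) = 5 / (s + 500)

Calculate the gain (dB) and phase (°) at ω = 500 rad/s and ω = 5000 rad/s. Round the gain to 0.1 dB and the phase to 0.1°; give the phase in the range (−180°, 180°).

At s = jω = j500:
pole (s+500): 500 + j500 → |·| = √(500²+500²) = √500000 ≈ 707.11, ∠ = arctan(500/500) ≈ 45.00°
|T| = 5 / 707.11 ≈ 0.007071
Gain = 20 log₁₀(0.007071) ≈ -43.01 dB
∠T = 0.00° − 45.00° = -45.00°

At s = jω = j5000:
pole (s+500): 500 + j5000 → |·| = √(500²+5000²) = √25250000 ≈ 5024.9, ∠ = arctan(5000/500) ≈ 84.29°
|T| = 5 / 5024.9 ≈ 0.00099504
Gain = 20 log₁₀(0.00099504) ≈ -60.04 dB
∠T = 0.00° − 84.29° = -84.29°

ω = 500: -43.0 dB, -45.0°; ω = 5000: -60.0 dB, -84.3°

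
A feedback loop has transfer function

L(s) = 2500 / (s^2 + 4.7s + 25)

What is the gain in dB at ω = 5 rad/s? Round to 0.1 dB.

40.5 dB

At s = jω = j5:
quadratic: (j5)² + 4.7·j5 + 25 = 0 + j23.5 → |·| ≈ 23.5, ∠ ≈ 90.00°
|L| = 2500 / 23.5 ≈ 106.38
Gain = 20 log₁₀(106.38) ≈ 40.54 dB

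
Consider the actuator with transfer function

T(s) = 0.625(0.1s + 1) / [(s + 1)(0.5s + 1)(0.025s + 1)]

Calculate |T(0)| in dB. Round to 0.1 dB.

-4.1 dB

T(0) = 0.625 · 1 / 1 = 0.625
20 log₁₀(0.625) ≈ -4.08 dB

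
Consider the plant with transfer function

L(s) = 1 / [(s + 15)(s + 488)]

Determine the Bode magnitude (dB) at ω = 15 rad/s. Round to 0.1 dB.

-80.3 dB

At s = jω = j15:
pole (s+15): 15 + j15 → |·| = √(15²+15²) = √450 ≈ 21.213, ∠ = arctan(15/15) ≈ 45.00°
pole (s+488): 488 + j15 → |·| = √(488²+15²) = √238369 ≈ 488.23, ∠ = arctan(15/488) ≈ 1.76°
|L| = 1 / 10357 ≈ 9.6553e-05
Gain = 20 log₁₀(9.6553e-05) ≈ -80.30 dB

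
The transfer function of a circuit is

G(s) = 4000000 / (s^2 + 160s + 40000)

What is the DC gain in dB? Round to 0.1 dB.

G(0) = 4000000 / 40000 = 100
20 log₁₀(100) ≈ 40.00 dB

40.0 dB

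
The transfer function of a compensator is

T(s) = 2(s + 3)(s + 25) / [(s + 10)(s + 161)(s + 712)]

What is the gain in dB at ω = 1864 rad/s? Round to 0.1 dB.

At s = jω = j1864:
zero (s+3): 3 + j1864 → |·| = √(3²+1864²) = √3474505 ≈ 1864, ∠ = arctan(1864/3) ≈ 89.91°
zero (s+25): 25 + j1864 → |·| = √(25²+1864²) = √3475121 ≈ 1864.2, ∠ = arctan(1864/25) ≈ 89.23°
pole (s+10): 10 + j1864 → |·| = √(10²+1864²) = √3474596 ≈ 1864, ∠ = arctan(1864/10) ≈ 89.69°
pole (s+161): 161 + j1864 → |·| = √(161²+1864²) = √3500417 ≈ 1870.9, ∠ = arctan(1864/161) ≈ 85.06°
pole (s+712): 712 + j1864 → |·| = √(712²+1864²) = √3981440 ≈ 1995.4, ∠ = arctan(1864/712) ≈ 69.09°
|T| = 2 · 3.4749e+06 / 6.9587e+09 ≈ 0.00099872
Gain = 20 log₁₀(0.00099872) ≈ -60.01 dB

-60.0 dB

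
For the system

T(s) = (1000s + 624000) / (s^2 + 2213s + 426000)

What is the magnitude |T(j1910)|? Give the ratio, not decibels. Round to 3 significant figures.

0.378

Substitute s = j1910:
Numerator: 1000(j1910) + 624000 = 624000 + j1910000
Denominator: (j1910)^2 + 2213(j1910) + 426000 = -3222100 + j4226830
|N| = √(624000² + 1910000²) ≈ 2.0093e+06, ∠N ≈ 71.91°
|D| = √(3222100² + 4226830²) ≈ 5.3149e+06, ∠D ≈ 127.32°
|T| = 2.0093e+06 / 5.3149e+06 ≈ 0.37805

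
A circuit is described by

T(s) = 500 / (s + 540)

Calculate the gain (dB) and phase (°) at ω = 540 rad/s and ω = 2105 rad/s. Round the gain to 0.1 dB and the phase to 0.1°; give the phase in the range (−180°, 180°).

ω = 540: -3.7 dB, -45.0°; ω = 2105: -12.8 dB, -75.6°

At s = jω = j540:
pole (s+540): 540 + j540 → |·| = √(540²+540²) = √583200 ≈ 763.68, ∠ = arctan(540/540) ≈ 45.00°
|T| = 500 / 763.68 ≈ 0.65472
Gain = 20 log₁₀(0.65472) ≈ -3.68 dB
∠T = 0.00° − 45.00° = -45.00°

At s = jω = j2105:
pole (s+540): 540 + j2105 → |·| = √(540²+2105²) = √4722625 ≈ 2173.2, ∠ = arctan(2105/540) ≈ 75.61°
|T| = 500 / 2173.2 ≈ 0.23008
Gain = 20 log₁₀(0.23008) ≈ -12.76 dB
∠T = 0.00° − 75.61° = -75.61°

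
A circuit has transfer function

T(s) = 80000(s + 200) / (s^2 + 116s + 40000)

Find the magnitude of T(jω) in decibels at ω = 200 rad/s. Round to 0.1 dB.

At s = jω = j200:
zero (s+200): 200 + j200 → |·| = √(200²+200²) = √80000 ≈ 282.84, ∠ = arctan(200/200) ≈ 45.00°
quadratic: (j200)² + 116·j200 + 40000 = 0 + j23200 → |·| ≈ 23200, ∠ ≈ 90.00°
|T| = 80000 · 282.84 / 23200 ≈ 975.31
Gain = 20 log₁₀(975.31) ≈ 59.78 dB

59.8 dB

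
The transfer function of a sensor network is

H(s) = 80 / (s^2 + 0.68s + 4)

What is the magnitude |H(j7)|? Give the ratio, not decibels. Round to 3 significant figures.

At s = jω = j7:
quadratic: (j7)² + 0.68·j7 + 4 = -45 + j4.76 → |·| ≈ 45.251, ∠ ≈ 173.96°
|H| = 80 / 45.251 ≈ 1.7679

1.77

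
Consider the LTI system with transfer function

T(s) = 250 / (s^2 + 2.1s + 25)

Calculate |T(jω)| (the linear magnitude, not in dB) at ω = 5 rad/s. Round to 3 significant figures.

23.8

At s = jω = j5:
quadratic: (j5)² + 2.1·j5 + 25 = 0 + j10.5 → |·| ≈ 10.5, ∠ ≈ 90.00°
|T| = 250 / 10.5 ≈ 23.81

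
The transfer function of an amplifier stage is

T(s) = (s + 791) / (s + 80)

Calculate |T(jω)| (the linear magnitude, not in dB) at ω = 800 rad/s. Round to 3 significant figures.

1.40

Substitute s = j800:
Numerator: (j800) + 791 = 791 + j800
Denominator: (j800) + 80 = 80 + j800
|N| = √(791² + 800²) ≈ 1125, ∠N ≈ 45.32°
|D| = √(80² + 800²) ≈ 803.99, ∠D ≈ 84.29°
|T| = 1125 / 803.99 ≈ 1.3993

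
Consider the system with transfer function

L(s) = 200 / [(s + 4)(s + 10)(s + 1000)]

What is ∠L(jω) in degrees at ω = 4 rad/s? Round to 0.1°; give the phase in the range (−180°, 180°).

At s = jω = j4:
pole (s+4): 4 + j4 → |·| = √(4²+4²) = √32 ≈ 5.6569, ∠ = arctan(4/4) ≈ 45.00°
pole (s+10): 10 + j4 → |·| = √(10²+4²) = √116 ≈ 10.77, ∠ = arctan(4/10) ≈ 21.80°
pole (s+1000): 1000 + j4 → |·| = √(1000²+4²) = √1000016 ≈ 1000, ∠ = arctan(4/1000) ≈ 0.23°
∠L = 0.00° − 67.03° = -67.03°

-67.0°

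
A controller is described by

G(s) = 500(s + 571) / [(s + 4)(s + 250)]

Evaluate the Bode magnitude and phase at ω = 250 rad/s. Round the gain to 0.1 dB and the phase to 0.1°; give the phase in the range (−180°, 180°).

At s = jω = j250:
zero (s+571): 571 + j250 → |·| = √(571²+250²) = √388541 ≈ 623.33, ∠ = arctan(250/571) ≈ 23.65°
pole (s+4): 4 + j250 → |·| = √(4²+250²) = √62516 ≈ 250.03, ∠ = arctan(250/4) ≈ 89.08°
pole (s+250): 250 + j250 → |·| = √(250²+250²) = √125000 ≈ 353.55, ∠ = arctan(250/250) ≈ 45.00°
|G| = 500 · 623.33 / 88398 ≈ 3.5257
Gain = 20 log₁₀(3.5257) ≈ 10.94 dB
∠G = 23.65° − 134.08° = -110.43°

10.9 dB, -110.4°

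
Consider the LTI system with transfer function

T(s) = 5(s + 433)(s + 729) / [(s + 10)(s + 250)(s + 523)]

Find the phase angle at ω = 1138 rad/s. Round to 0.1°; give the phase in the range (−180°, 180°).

-105.9°

At s = jω = j1138:
zero (s+433): 433 + j1138 → |·| = √(433²+1138²) = √1482533 ≈ 1217.6, ∠ = arctan(1138/433) ≈ 69.17°
zero (s+729): 729 + j1138 → |·| = √(729²+1138²) = √1826485 ≈ 1351.5, ∠ = arctan(1138/729) ≈ 57.36°
pole (s+10): 10 + j1138 → |·| = √(10²+1138²) = √1295144 ≈ 1138, ∠ = arctan(1138/10) ≈ 89.50°
pole (s+250): 250 + j1138 → |·| = √(250²+1138²) = √1357544 ≈ 1165.1, ∠ = arctan(1138/250) ≈ 77.61°
pole (s+523): 523 + j1138 → |·| = √(523²+1138²) = √1568573 ≈ 1252.4, ∠ = arctan(1138/523) ≈ 65.32°
∠T = 126.53° − 232.43° = -105.90°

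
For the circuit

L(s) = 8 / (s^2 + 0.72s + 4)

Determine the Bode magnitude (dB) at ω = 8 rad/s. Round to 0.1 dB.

-17.5 dB

At s = jω = j8:
quadratic: (j8)² + 0.72·j8 + 4 = -60 + j5.76 → |·| ≈ 60.276, ∠ ≈ 174.52°
|L| = 8 / 60.276 ≈ 0.13272
Gain = 20 log₁₀(0.13272) ≈ -17.54 dB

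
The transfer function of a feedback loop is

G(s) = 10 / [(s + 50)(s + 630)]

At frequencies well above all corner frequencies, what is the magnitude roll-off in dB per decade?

-40 dB/decade

Each pole contributes −20 dB/decade at high frequency; each zero contributes +20 dB/decade.
Net: 0 zero(s) − 2 pole(s) → -40 dB/decade.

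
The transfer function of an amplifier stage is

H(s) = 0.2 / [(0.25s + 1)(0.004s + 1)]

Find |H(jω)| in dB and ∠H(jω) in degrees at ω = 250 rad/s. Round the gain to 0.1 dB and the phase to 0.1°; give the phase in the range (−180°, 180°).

-52.9 dB, -134.1°

At ω = 250 rad/s:
pole (1 + j250·0.25) = 1 + j62.5 → |·| ≈ 62.508, ∠ ≈ 89.08°
pole (1 + j250·0.004) = 1 + j1 → |·| ≈ 1.4142, ∠ ≈ 45.00°
|H| = 0.2 · 1 / (62.508 · 1.4142) ≈ 0.0022625
Gain = 20 log₁₀(0.0022625) ≈ -52.91 dB
∠H = (0°) − (89.08° + 45.00°) = -134.08°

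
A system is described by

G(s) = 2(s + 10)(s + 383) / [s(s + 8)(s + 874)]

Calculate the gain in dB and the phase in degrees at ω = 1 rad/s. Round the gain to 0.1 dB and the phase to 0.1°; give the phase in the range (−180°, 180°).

0.8 dB, -91.3°

At s = jω = j1:
zero (s+10): 10 + j1 → |·| = √(10²+1²) = √101 ≈ 10.05, ∠ = arctan(1/10) ≈ 5.71°
zero (s+383): 383 + j1 → |·| = √(383²+1²) = √146690 ≈ 383, ∠ = arctan(1/383) ≈ 0.15°
pole (s+8): 8 + j1 → |·| = √(8²+1²) = √65 ≈ 8.0623, ∠ = arctan(1/8) ≈ 7.13°
pole (s+874): 874 + j1 → |·| = √(874²+1²) = √763877 ≈ 874, ∠ = arctan(1/874) ≈ 0.07°
pole at origin: |s| = 1, ∠ = 90.00° (in denominator)
|G| = 2 · 3849.2 / 7046.5 ≈ 1.0925
Gain = 20 log₁₀(1.0925) ≈ 0.77 dB
∠G = 5.86° − 97.20° = -91.34°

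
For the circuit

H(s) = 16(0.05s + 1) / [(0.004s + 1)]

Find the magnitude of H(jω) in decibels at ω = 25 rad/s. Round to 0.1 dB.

28.1 dB

At ω = 25 rad/s:
zero (1 + j25·0.05) = 1 + j1.25 → |·| ≈ 1.6008, ∠ ≈ 51.34°
pole (1 + j25·0.004) = 1 + j0.1 → |·| ≈ 1.005, ∠ ≈ 5.71°
|H| = 16 · 1.6008 / (1.005) ≈ 25.485
Gain = 20 log₁₀(25.485) ≈ 28.13 dB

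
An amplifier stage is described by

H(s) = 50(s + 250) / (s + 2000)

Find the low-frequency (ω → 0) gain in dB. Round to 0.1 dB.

15.9 dB

H(0) = 50·250 / (2000) = 6.25
20 log₁₀(6.25) ≈ 15.92 dB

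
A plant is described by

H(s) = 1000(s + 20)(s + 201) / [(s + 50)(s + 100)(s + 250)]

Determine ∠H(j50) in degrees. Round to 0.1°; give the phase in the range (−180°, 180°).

At s = jω = j50:
zero (s+20): 20 + j50 → |·| = √(20²+50²) = √2900 ≈ 53.852, ∠ = arctan(50/20) ≈ 68.20°
zero (s+201): 201 + j50 → |·| = √(201²+50²) = √42901 ≈ 207.13, ∠ = arctan(50/201) ≈ 13.97°
pole (s+50): 50 + j50 → |·| = √(50²+50²) = √5000 ≈ 70.711, ∠ = arctan(50/50) ≈ 45.00°
pole (s+100): 100 + j50 → |·| = √(100²+50²) = √12500 ≈ 111.8, ∠ = arctan(50/100) ≈ 26.57°
pole (s+250): 250 + j50 → |·| = √(250²+50²) = √65000 ≈ 254.95, ∠ = arctan(50/250) ≈ 11.31°
∠H = 82.17° − 82.88° = -0.71°

-0.7°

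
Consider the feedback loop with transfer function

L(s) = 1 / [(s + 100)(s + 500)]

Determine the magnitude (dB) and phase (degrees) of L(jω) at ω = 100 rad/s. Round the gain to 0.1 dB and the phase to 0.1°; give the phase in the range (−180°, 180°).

-97.2 dB, -56.3°

At s = jω = j100:
pole (s+100): 100 + j100 → |·| = √(100²+100²) = √20000 ≈ 141.42, ∠ = arctan(100/100) ≈ 45.00°
pole (s+500): 500 + j100 → |·| = √(500²+100²) = √260000 ≈ 509.9, ∠ = arctan(100/500) ≈ 11.31°
|L| = 1 / 72110 ≈ 1.3868e-05
Gain = 20 log₁₀(1.3868e-05) ≈ -97.16 dB
∠L = 0.00° − 56.31° = -56.31°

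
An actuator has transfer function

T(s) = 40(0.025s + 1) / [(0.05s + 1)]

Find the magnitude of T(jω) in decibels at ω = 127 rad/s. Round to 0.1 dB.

At ω = 127 rad/s:
zero (1 + j127·0.025) = 1 + j3.175 → |·| ≈ 3.3288, ∠ ≈ 72.52°
pole (1 + j127·0.05) = 1 + j6.35 → |·| ≈ 6.4283, ∠ ≈ 81.05°
|T| = 40 · 3.3288 / (6.4283) ≈ 20.713
Gain = 20 log₁₀(20.713) ≈ 26.32 dB

26.3 dB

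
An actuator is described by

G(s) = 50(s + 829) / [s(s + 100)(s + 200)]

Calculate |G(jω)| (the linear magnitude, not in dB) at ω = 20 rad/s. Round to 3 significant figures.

0.101

At s = jω = j20:
zero (s+829): 829 + j20 → |·| = √(829²+20²) = √687641 ≈ 829.24, ∠ = arctan(20/829) ≈ 1.38°
pole (s+100): 100 + j20 → |·| = √(100²+20²) = √10400 ≈ 101.98, ∠ = arctan(20/100) ≈ 11.31°
pole (s+200): 200 + j20 → |·| = √(200²+20²) = √40400 ≈ 201, ∠ = arctan(20/200) ≈ 5.71°
pole at origin: |s| = 20, ∠ = 90.00° (in denominator)
|G| = 50 · 829.24 / 4.0996e+05 ≈ 0.10114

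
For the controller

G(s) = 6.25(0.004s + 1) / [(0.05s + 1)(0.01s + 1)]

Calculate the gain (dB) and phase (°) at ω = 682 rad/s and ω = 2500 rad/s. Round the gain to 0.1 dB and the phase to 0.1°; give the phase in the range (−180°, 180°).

At ω = 682 rad/s:
zero (1 + j682·0.004) = 1 + j2.728 → |·| ≈ 2.9055, ∠ ≈ 69.87°
pole (1 + j682·0.05) = 1 + j34.1 → |·| ≈ 34.115, ∠ ≈ 88.32°
pole (1 + j682·0.01) = 1 + j6.82 → |·| ≈ 6.8929, ∠ ≈ 81.66°
|G| = 6.25 · 2.9055 / (34.115 · 6.8929) ≈ 0.077224
Gain = 20 log₁₀(0.077224) ≈ -22.24 dB
∠G = (69.87°) − (88.32° + 81.66°) = -100.11°

At ω = 2500 rad/s:
zero (1 + j2500·0.004) = 1 + j10 → |·| ≈ 10.05, ∠ ≈ 84.29°
pole (1 + j2500·0.05) = 1 + j125 → |·| ≈ 125, ∠ ≈ 89.54°
pole (1 + j2500·0.01) = 1 + j25 → |·| ≈ 25.02, ∠ ≈ 87.71°
|G| = 6.25 · 10.05 / (125 · 25.02) ≈ 0.020084
Gain = 20 log₁₀(0.020084) ≈ -33.94 dB
∠G = (84.29°) − (89.54° + 87.71°) = -92.96°

ω = 682: -22.2 dB, -100.1°; ω = 2500: -33.9 dB, -93.0°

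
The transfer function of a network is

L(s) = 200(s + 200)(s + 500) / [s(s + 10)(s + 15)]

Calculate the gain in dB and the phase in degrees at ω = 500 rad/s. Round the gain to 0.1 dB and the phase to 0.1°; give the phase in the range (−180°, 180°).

-4.3 dB, -153.9°

At s = jω = j500:
zero (s+200): 200 + j500 → |·| = √(200²+500²) = √290000 ≈ 538.52, ∠ = arctan(500/200) ≈ 68.20°
zero (s+500): 500 + j500 → |·| = √(500²+500²) = √500000 ≈ 707.11, ∠ = arctan(500/500) ≈ 45.00°
pole (s+10): 10 + j500 → |·| = √(10²+500²) = √250100 ≈ 500.1, ∠ = arctan(500/10) ≈ 88.85°
pole (s+15): 15 + j500 → |·| = √(15²+500²) = √250225 ≈ 500.22, ∠ = arctan(500/15) ≈ 88.28°
pole at origin: |s| = 500, ∠ = 90.00° (in denominator)
|L| = 200 · 3.8079e+05 / 1.2508e+08 ≈ 0.60887
Gain = 20 log₁₀(0.60887) ≈ -4.31 dB
∠L = 113.20° − 267.13° = -153.93°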